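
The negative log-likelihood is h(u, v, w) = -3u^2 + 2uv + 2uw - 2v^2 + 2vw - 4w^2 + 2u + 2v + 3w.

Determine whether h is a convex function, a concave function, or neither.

h is quadratic, so its Hessian is the constant matrix H = [[-6, 2, 2], [2, -4, 2], [2, 2, -8]].
Leading principal minors: -6, 20, -104.
Signs alternate −, +, − ⇒ H ≺ 0 ⇒ concave.

concave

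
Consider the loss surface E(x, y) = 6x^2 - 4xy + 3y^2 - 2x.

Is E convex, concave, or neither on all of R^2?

convex

E is quadratic, so its Hessian is the constant matrix H = [[12, -4], [-4, 6]].
det(H) = 56, tr(H) = 18.
det(H) > 0 and tr(H) > 0, so H is positive definite everywhere: convex.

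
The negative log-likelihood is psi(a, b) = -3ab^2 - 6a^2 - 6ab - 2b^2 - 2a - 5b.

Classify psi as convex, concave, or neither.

neither

The term -3ab^2 is cubic, so the Hessian is not constant.
∂²psi/∂b² = -6a - 4, which takes both signs as a varies (negative for sufficiently large a). A diagonal entry of the Hessian changing sign means the Hessian is neither positive- nor negative-semidefinite on all of R^2.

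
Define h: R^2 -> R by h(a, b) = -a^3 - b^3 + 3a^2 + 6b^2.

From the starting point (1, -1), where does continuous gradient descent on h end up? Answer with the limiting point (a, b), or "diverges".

h is separable, so gradient descent decouples: a follows -∂h/∂a, b follows -∂h/∂b.
∂h/∂a = -3a(a - 2); at a=1 this is 3, so a decreases.
∂h/∂b = -3b(b - 4); at b=-1 this is -15, so b increases.
a converges to its nearest critical value 0 (a local min of the a-part); b converges to 0. The iterate converges to (0, 0).

(0, 0)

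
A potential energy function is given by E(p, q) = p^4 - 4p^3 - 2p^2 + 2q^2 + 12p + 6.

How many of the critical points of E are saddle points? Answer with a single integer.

E separates as a function of p plus a function of q, so ∇E=0 decouples.
∂E/∂p = 4(p - 3)(p - 1)(p + 1) = 0 at p ∈ {-1, 1, 3}; ∂E/∂q = 4q = 0 at q ∈ {0}.
The Hessian is diagonal: diag(E_pp, E_qq). Second derivatives: E_pp(-1)=32, E_pp(1)=-16, E_pp(3)=32; E_qq(0)=4.
Saddle points occur where the two diagonal entries have opposite signs: (1, 0). Count: 1.

1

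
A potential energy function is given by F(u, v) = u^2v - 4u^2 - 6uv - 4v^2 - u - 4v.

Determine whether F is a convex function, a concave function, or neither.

neither

The term u^2v is cubic, so the Hessian is not constant.
∂²F/∂u² = 2v - 8, which takes both signs as v varies (negative for sufficiently negative v). A diagonal entry of the Hessian changing sign means the Hessian is neither positive- nor negative-semidefinite on all of R^2.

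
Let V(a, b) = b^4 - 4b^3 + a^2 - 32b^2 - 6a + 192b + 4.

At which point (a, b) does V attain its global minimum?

V(a,b) separates as P(a) + Q(b) + 4, so its minimum is min P + min Q + 4.
P'(a) = 2a - 6 vanishes at a ∈ {3}; Q'(b) = 4(b - 4)(b - 3)(b + 4) vanishes at b ∈ {-4, 3, 4}.
Local minima of P (where P''>0): P(3)=-9. Local minima of Q: Q(-4)=-768, Q(4)=256.
So the global minimum of V is P(3) + Q(-4) + 4 = -9 − 768 + 4 = -773, attained at (3, -4).

(3, -4)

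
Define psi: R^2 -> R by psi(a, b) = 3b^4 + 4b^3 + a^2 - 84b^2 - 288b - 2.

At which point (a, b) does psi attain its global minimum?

psi(a,b) separates as P(a) + Q(b) − 2, so its minimum is min P + min Q − 2.
P'(a) = 2a vanishes at a ∈ {0}; Q'(b) = 12(b - 4)(b + 2)(b + 3) vanishes at b ∈ {-3, -2, 4}.
Local minima of P (where P''>0): P(0)=0. Local minima of Q: Q(-3)=243, Q(4)=-1472.
So the global minimum of psi is P(0) + Q(4) − 2 = 0 − 1472 − 2 = -1474, attained at (0, 4).

(0, 4)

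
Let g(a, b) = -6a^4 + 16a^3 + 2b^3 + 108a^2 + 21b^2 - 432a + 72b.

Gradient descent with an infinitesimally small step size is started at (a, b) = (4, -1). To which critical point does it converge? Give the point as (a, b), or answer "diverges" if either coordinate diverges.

g is separable, so gradient descent decouples: a follows -∂g/∂a, b follows -∂g/∂b.
∂g/∂a = -24(a - 3)(a - 2)(a + 3); at a=4 this is -336, so a increases.
∂g/∂b = 6(b + 3)(b + 4); at b=-1 this is 36, so b decreases.
The a-coordinate has no critical point in that direction and runs off to infinity.

diverges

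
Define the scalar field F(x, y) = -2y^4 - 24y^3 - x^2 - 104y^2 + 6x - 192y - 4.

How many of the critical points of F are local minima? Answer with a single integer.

F separates as a function of x plus a function of y, so ∇F=0 decouples.
∂F/∂x = -2(x - 3) = 0 at x ∈ {3}; ∂F/∂y = -8(y + 2)(y + 3)(y + 4) = 0 at y ∈ {-4, -3, -2}.
The Hessian is diagonal: diag(F_xx, F_yy). Second derivatives: F_xx(3)=-2; F_yy(-4)=-16, F_yy(-3)=8, F_yy(-2)=-16.
Local minima occur where both diagonal entries positive: none. Count: 0.

0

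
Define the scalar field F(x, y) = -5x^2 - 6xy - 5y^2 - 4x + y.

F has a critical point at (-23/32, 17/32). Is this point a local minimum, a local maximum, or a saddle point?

The Hessian of F is constant: H = [[-10, -6], [-6, -10]].
det(H) = (-10)·(-10) − (-6)² = 64.
det(H) > 0 and tr(H) = -20 < 0, so H is negative definite and the point is a local maximum.

local maximum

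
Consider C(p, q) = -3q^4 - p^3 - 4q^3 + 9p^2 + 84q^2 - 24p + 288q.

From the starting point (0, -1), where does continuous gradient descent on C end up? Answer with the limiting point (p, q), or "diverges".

(2, -2)

C is separable, so gradient descent decouples: p follows -∂C/∂p, q follows -∂C/∂q.
∂C/∂p = -3(p - 4)(p - 2); at p=0 this is -24, so p increases.
∂C/∂q = -12(q - 4)(q + 2)(q + 3); at q=-1 this is 120, so q decreases.
p converges to its nearest critical value 2 (a local min of the p-part); q converges to -2. The iterate converges to (2, -2).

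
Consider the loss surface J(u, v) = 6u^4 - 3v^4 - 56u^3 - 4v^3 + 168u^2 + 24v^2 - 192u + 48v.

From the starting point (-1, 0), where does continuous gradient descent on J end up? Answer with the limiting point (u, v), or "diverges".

J is separable, so gradient descent decouples: u follows -∂J/∂u, v follows -∂J/∂v.
∂J/∂u = 24(u - 4)(u - 2)(u - 1); at u=-1 this is -720, so u increases.
∂J/∂v = -12(v - 2)(v + 1)(v + 2); at v=0 this is 48, so v decreases.
u converges to its nearest critical value 1 (a local min of the u-part); v converges to -1. The iterate converges to (1, -1).

(1, -1)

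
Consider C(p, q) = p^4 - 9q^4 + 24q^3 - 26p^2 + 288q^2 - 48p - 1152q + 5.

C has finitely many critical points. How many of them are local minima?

C separates as a function of p plus a function of q, so ∇C=0 decouples.
∂C/∂p = 4(p - 4)(p + 1)(p + 3) = 0 at p ∈ {-3, -1, 4}; ∂C/∂q = -36(q - 4)(q - 2)(q + 4) = 0 at q ∈ {-4, 2, 4}.
The Hessian is diagonal: diag(C_pp, C_qq). Second derivatives: C_pp(-3)=56, C_pp(-1)=-40, C_pp(4)=140; C_qq(-4)=-1728, C_qq(2)=432, C_qq(4)=-576.
Local minima occur where both diagonal entries positive: (-3, 2), (4, 2). Count: 2.

2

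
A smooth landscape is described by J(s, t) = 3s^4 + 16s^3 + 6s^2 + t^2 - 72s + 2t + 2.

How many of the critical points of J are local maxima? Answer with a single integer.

0

J separates as a function of s plus a function of t, so ∇J=0 decouples.
∂J/∂s = 12(s - 1)(s + 2)(s + 3) = 0 at s ∈ {-3, -2, 1}; ∂J/∂t = 2(t + 1) = 0 at t ∈ {-1}.
The Hessian is diagonal: diag(J_ss, J_tt). Second derivatives: J_ss(-3)=48, J_ss(-2)=-36, J_ss(1)=144; J_tt(-1)=2.
Local maxima occur where both diagonal entries negative: none. Count: 0.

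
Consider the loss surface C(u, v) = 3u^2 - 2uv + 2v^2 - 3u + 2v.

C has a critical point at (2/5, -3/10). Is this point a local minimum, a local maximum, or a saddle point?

The Hessian of C is constant: H = [[6, -2], [-2, 4]].
det(H) = 6·4 − (-2)² = 20.
det(H) > 0 and tr(H) = 10 > 0, so H is positive definite and the point is a local minimum.

local minimum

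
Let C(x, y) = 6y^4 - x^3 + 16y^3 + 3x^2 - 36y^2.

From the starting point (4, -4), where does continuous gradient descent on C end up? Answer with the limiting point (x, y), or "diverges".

C is separable, so gradient descent decouples: x follows -∂C/∂x, y follows -∂C/∂y.
∂C/∂x = -3x(x - 2); at x=4 this is -24, so x increases.
∂C/∂y = 24y(y - 1)(y + 3); at y=-4 this is -480, so y increases.
The x-coordinate has no critical point in that direction and runs off to infinity.

diverges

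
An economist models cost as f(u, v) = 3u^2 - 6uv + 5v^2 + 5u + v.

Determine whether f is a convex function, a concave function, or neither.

f is quadratic, so its Hessian is the constant matrix H = [[6, -6], [-6, 10]].
det(H) = 24, tr(H) = 16.
det(H) > 0 and tr(H) > 0, so H is positive definite everywhere: convex.

convex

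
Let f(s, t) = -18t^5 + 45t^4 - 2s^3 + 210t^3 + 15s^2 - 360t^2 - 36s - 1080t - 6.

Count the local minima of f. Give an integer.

f separates as a function of s plus a function of t, so ∇f=0 decouples.
∂f/∂s = -6(s - 3)(s - 2) = 0 at s ∈ {2, 3}; ∂f/∂t = -90(t - 3)(t - 2)(t + 1)(t + 2) = 0 at t ∈ {-2, -1, 2, 3}.
The Hessian is diagonal: diag(f_ss, f_tt). Second derivatives: f_ss(2)=6, f_ss(3)=-6; f_tt(-2)=1800, f_tt(-1)=-1080, f_tt(2)=1080, f_tt(3)=-1800.
Local minima occur where both diagonal entries positive: (2, -2), (2, 2). Count: 2.

2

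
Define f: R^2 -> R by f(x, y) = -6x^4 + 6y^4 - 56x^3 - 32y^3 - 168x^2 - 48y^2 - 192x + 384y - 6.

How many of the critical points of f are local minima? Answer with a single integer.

2

f separates as a function of x plus a function of y, so ∇f=0 decouples.
∂f/∂x = -24(x + 1)(x + 2)(x + 4) = 0 at x ∈ {-4, -2, -1}; ∂f/∂y = 24(y - 4)(y - 2)(y + 2) = 0 at y ∈ {-2, 2, 4}.
The Hessian is diagonal: diag(f_xx, f_yy). Second derivatives: f_xx(-4)=-144, f_xx(-2)=48, f_xx(-1)=-72; f_yy(-2)=576, f_yy(2)=-192, f_yy(4)=288.
Local minima occur where both diagonal entries positive: (-2, -2), (-2, 4). Count: 2.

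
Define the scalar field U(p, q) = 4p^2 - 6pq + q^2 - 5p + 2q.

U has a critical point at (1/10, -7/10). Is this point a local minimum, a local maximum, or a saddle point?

saddle point

The Hessian of U is constant: H = [[8, -6], [-6, 2]].
det(H) = 8·2 − (-6)² = -20.
Since det(H) < 0, H is indefinite and the critical point is a saddle point.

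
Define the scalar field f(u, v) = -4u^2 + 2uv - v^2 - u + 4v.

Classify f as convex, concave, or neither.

f is quadratic, so its Hessian is the constant matrix H = [[-8, 2], [2, -2]].
det(H) = 12, tr(H) = -10.
det(H) > 0 and tr(H) < 0, so H is negative definite everywhere: concave.

concave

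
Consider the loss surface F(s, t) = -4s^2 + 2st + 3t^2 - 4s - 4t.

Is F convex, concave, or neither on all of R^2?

F is quadratic, so its Hessian is the constant matrix H = [[-8, 2], [2, 6]].
det(H) = -52, tr(H) = -2.
det(H) < 0, so H is indefinite: neither convex nor concave.

neither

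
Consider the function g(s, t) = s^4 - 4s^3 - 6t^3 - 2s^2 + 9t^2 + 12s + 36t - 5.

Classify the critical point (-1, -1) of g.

The mixed partial ∂²g/∂s∂t is 0, so the Hessian at any point is diag(g_ss, g_tt) = diag(4(3s^2 - 6s - 1), 18(-2t + 1)).
At (-1, -1): H = diag(32, 54).
Both eigenvalues are positive, so H is positive definite: a local minimum.

local minimum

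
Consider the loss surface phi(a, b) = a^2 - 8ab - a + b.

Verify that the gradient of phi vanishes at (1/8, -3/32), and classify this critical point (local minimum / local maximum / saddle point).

∇phi = (2a - 8b - 1, -8a + 1); substituting (1/8, -3/32) gives ∇phi = (0, 0), so (1/8, -3/32) is indeed a critical point.
The Hessian of phi is constant: H = [[2, -8], [-8, 0]].
det(H) = 2·0 − (-8)² = -64.
Since det(H) < 0, H is indefinite and the critical point is a saddle point.

saddle point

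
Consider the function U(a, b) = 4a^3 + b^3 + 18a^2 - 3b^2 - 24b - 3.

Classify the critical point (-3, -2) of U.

The mixed partial ∂²U/∂a∂b is 0, so the Hessian at any point is diag(U_aa, U_bb) = diag(12(2a + 3), 6(b - 1)).
At (-3, -2): H = diag(-36, -18).
Both eigenvalues are negative, so H is negative definite: a local maximum.

local maximum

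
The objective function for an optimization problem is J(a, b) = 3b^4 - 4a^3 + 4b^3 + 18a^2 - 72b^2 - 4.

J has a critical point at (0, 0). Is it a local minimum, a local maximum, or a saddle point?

saddle point

The mixed partial ∂²J/∂a∂b is 0, so the Hessian at any point is diag(J_aa, J_bb) = diag(12(-2a + 3), 12(3b^2 + 2b - 12)).
At (0, 0): H = diag(36, -144).
The eigenvalues have opposite signs, so H is indefinite: a saddle point.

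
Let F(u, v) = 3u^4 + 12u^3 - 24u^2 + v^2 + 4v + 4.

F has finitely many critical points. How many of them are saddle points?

1

F separates as a function of u plus a function of v, so ∇F=0 decouples.
∂F/∂u = 12u(u - 1)(u + 4) = 0 at u ∈ {-4, 0, 1}; ∂F/∂v = 2(v + 2) = 0 at v ∈ {-2}.
The Hessian is diagonal: diag(F_uu, F_vv). Second derivatives: F_uu(-4)=240, F_uu(0)=-48, F_uu(1)=60; F_vv(-2)=2.
Saddle points occur where the two diagonal entries have opposite signs: (0, -2). Count: 1.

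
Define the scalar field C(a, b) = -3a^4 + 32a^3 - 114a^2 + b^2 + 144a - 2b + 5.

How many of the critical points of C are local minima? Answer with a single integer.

1

C separates as a function of a plus a function of b, so ∇C=0 decouples.
∂C/∂a = -12(a - 4)(a - 3)(a - 1) = 0 at a ∈ {1, 3, 4}; ∂C/∂b = 2(b - 1) = 0 at b ∈ {1}.
The Hessian is diagonal: diag(C_aa, C_bb). Second derivatives: C_aa(1)=-72, C_aa(3)=24, C_aa(4)=-36; C_bb(1)=2.
Local minima occur where both diagonal entries positive: (3, 1). Count: 1.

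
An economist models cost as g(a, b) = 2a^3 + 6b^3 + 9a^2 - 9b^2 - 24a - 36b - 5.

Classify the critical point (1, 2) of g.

The mixed partial ∂²g/∂a∂b is 0, so the Hessian at any point is diag(g_aa, g_bb) = diag(6(2a + 3), 18(2b - 1)).
At (1, 2): H = diag(30, 54).
Both eigenvalues are positive, so H is positive definite: a local minimum.

local minimum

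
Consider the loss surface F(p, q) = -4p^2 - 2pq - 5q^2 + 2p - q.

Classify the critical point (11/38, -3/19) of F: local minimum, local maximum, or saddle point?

local maximum

The Hessian of F is constant: H = [[-8, -2], [-2, -10]].
det(H) = (-8)·(-10) − (-2)² = 76.
det(H) > 0 and tr(H) = -18 < 0, so H is negative definite and the point is a local maximum.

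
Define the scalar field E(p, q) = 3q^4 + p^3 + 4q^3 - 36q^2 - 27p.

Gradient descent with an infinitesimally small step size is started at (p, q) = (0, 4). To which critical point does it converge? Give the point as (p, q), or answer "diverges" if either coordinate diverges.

(3, 2)

E is separable, so gradient descent decouples: p follows -∂E/∂p, q follows -∂E/∂q.
∂E/∂p = 3(p - 3)(p + 3); at p=0 this is -27, so p increases.
∂E/∂q = 12q(q - 2)(q + 3); at q=4 this is 672, so q decreases.
p converges to its nearest critical value 3 (a local min of the p-part); q converges to 2. The iterate converges to (3, 2).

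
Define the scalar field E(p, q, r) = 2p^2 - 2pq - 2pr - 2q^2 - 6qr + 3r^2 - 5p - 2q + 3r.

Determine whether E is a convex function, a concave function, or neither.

neither

E is quadratic, so its Hessian is the constant matrix H = [[4, -2, -2], [-2, -4, -6], [-2, -6, 6]].
Leading principal minors: 4, -20, -296.
Neither pattern holds ⇒ H is indefinite ⇒ neither convex nor concave.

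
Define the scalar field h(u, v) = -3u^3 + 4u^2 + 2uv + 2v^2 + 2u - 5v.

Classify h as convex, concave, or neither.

neither

The term -3u^3 is cubic, so the Hessian is not constant.
∂²h/∂u² = -18u + 8, which takes both signs as u varies (negative for sufficiently large u). A diagonal entry of the Hessian changing sign means the Hessian is neither positive- nor negative-semidefinite on all of R^2.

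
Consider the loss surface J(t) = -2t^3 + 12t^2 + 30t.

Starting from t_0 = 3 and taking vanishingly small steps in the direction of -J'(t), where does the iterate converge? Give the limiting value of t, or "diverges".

-1

J'(t) = -6(t - 5)(t + 1), so J'(3) = 48.
Gradient descent moves in the -J' direction, i.e. t is decreasing.
The nearest critical point in that direction is t = -1, where J'' = 36 > 0 (a local minimum). The iterate converges there.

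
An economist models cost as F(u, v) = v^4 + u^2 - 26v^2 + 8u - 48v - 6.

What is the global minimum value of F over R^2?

F(u,v) separates as P(u) + Q(v) − 6, so its minimum is min P + min Q − 6.
P'(u) = 2u + 8 vanishes at u ∈ {-4}; Q'(v) = 4(v - 4)(v + 1)(v + 3) vanishes at v ∈ {-3, -1, 4}.
Local minima of P (where P''>0): P(-4)=-16. Local minima of Q: Q(-3)=-9, Q(4)=-352.
So the global minimum of F is P(-4) + Q(4) − 6 = -16 − 352 − 6 = -374, attained at (-4, 4).

-374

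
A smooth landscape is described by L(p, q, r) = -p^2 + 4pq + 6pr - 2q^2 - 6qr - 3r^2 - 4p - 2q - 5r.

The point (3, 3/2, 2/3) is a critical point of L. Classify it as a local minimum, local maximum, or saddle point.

The Hessian is constant: H = [[-2, 4, 6], [4, -4, -6], [6, -6, -6]].
Leading principal minors: Δ₁ = -2, Δ₂ = -8, Δ₃ = -24.
The minors fit neither the all-positive nor the alternating-sign pattern, so H is indefinite: a saddle point.

saddle point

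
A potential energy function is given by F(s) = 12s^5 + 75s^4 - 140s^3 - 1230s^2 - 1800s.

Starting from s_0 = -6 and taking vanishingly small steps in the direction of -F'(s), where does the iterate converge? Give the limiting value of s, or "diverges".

diverges

F'(s) = 60(s - 3)(s + 1)(s + 2)(s + 5), so F'(-6) = 10800.
Gradient descent moves in the -F' direction, i.e. s is decreasing.
There is no critical point below s=-6, and F' keeps the same sign, so the iterate runs off to −∞.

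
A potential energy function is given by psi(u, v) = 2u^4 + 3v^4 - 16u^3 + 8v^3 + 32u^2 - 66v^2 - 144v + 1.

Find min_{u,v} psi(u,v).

psi(u,v) separates as P(u) + Q(v) + 1, so its minimum is min P + min Q + 1.
P'(u) = 8u(u - 4)(u - 2) vanishes at u ∈ {0, 2, 4}; Q'(v) = 12(v - 3)(v + 1)(v + 4) vanishes at v ∈ {-4, -1, 3}.
Local minima of P (where P''>0): P(0)=0, P(4)=0. Local minima of Q: Q(-4)=-224, Q(3)=-567.
So the global minimum of psi is P(0) + Q(3) + 1 = 0 − 567 + 1 = -566, attained at (0, 3).

-566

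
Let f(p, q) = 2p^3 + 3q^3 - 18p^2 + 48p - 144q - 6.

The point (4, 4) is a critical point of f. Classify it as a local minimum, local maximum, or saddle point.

local minimum

The mixed partial ∂²f/∂p∂q is 0, so the Hessian at any point is diag(f_pp, f_qq) = diag(12(p - 3), 18q).
At (4, 4): H = diag(12, 72).
Both eigenvalues are positive, so H is positive definite: a local minimum.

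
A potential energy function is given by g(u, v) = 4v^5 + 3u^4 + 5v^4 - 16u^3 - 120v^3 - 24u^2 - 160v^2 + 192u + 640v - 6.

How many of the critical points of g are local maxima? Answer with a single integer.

2

g separates as a function of u plus a function of v, so ∇g=0 decouples.
∂g/∂u = 12(u - 4)(u - 2)(u + 2) = 0 at u ∈ {-2, 2, 4}; ∂g/∂v = 20(v - 4)(v - 1)(v + 2)(v + 4) = 0 at v ∈ {-4, -2, 1, 4}.
The Hessian is diagonal: diag(g_uu, g_vv). Second derivatives: g_uu(-2)=288, g_uu(2)=-96, g_uu(4)=144; g_vv(-4)=-1600, g_vv(-2)=720, g_vv(1)=-900, g_vv(4)=2880.
Local maxima occur where both diagonal entries negative: (2, -4), (2, 1). Count: 2.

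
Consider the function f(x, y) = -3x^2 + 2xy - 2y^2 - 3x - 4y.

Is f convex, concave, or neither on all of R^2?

concave

f is quadratic, so its Hessian is the constant matrix H = [[-6, 2], [2, -4]].
det(H) = 20, tr(H) = -10.
det(H) > 0 and tr(H) < 0, so H is negative definite everywhere: concave.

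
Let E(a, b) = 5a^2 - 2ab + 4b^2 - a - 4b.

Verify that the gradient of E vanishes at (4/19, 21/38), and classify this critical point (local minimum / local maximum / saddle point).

local minimum

∇E = (10a - 2b - 1, -2a + 8b - 4); substituting (4/19, 21/38) gives ∇E = (0, 0), so (4/19, 21/38) is indeed a critical point.
The Hessian of E is constant: H = [[10, -2], [-2, 8]].
det(H) = 10·8 − (-2)² = 76.
det(H) > 0 and tr(H) = 18 > 0, so H is positive definite and the point is a local minimum.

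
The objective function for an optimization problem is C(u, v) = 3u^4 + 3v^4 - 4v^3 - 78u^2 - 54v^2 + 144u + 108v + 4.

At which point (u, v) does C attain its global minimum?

(-4, -3)

C(u,v) separates as P(u) + Q(v) + 4, so its minimum is min P + min Q + 4.
P'(u) = 12(u - 3)(u - 1)(u + 4) vanishes at u ∈ {-4, 1, 3}; Q'(v) = 12(v - 3)(v - 1)(v + 3) vanishes at v ∈ {-3, 1, 3}.
Local minima of P (where P''>0): P(-4)=-1056, P(3)=-27. Local minima of Q: Q(-3)=-459, Q(3)=-27.
So the global minimum of C is P(-4) + Q(-3) + 4 = -1056 − 459 + 4 = -1511, attained at (-4, -3).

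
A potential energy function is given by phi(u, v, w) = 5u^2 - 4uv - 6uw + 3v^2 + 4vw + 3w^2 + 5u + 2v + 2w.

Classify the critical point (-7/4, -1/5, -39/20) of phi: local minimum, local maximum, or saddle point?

The Hessian is constant: H = [[10, -4, -6], [-4, 6, 4], [-6, 4, 6]].
Leading principal minors: Δ₁ = 10, Δ₂ = 44, Δ₃ = 80.
All leading minors are positive, so H is positive definite: a local minimum.

local minimum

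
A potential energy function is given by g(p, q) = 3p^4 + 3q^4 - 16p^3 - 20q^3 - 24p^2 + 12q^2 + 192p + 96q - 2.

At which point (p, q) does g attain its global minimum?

g(p,q) separates as A(p) + B(q) − 2, so its minimum is min A + min B − 2.
A'(p) = 12(p - 4)(p - 2)(p + 2) vanishes at p ∈ {-2, 2, 4}; B'(q) = 12(q - 4)(q - 2)(q + 1) vanishes at q ∈ {-1, 2, 4}.
Local minima of A (where A''>0): A(-2)=-304, A(4)=128. Local minima of B: B(-1)=-61, B(4)=64.
So the global minimum of g is A(-2) + B(-1) − 2 = -304 − 61 − 2 = -367, attained at (-2, -1).

(-2, -1)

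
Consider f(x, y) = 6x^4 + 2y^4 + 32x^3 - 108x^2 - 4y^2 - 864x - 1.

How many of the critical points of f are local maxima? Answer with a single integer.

1

f separates as a function of x plus a function of y, so ∇f=0 decouples.
∂f/∂x = 24(x - 3)(x + 3)(x + 4) = 0 at x ∈ {-4, -3, 3}; ∂f/∂y = 8y(y - 1)(y + 1) = 0 at y ∈ {-1, 0, 1}.
The Hessian is diagonal: diag(f_xx, f_yy). Second derivatives: f_xx(-4)=168, f_xx(-3)=-144, f_xx(3)=1008; f_yy(-1)=16, f_yy(0)=-8, f_yy(1)=16.
Local maxima occur where both diagonal entries negative: (-3, 0). Count: 1.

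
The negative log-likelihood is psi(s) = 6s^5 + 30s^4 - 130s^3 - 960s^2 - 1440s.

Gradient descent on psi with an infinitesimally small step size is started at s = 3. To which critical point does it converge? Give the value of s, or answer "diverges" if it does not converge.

4

psi'(s) = 30(s - 4)(s + 1)(s + 3)(s + 4), so psi'(3) = -5040.
Gradient descent moves in the -psi' direction, i.e. s is increasing.
The nearest critical point in that direction is s = 4, where psi'' = 8400 > 0 (a local minimum). The iterate converges there.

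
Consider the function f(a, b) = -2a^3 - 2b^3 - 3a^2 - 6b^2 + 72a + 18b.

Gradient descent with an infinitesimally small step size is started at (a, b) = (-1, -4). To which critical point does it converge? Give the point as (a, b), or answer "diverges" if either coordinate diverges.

(-4, -3)

f is separable, so gradient descent decouples: a follows -∂f/∂a, b follows -∂f/∂b.
∂f/∂a = -6(a - 3)(a + 4); at a=-1 this is 72, so a decreases.
∂f/∂b = -6(b - 1)(b + 3); at b=-4 this is -30, so b increases.
a converges to its nearest critical value -4 (a local min of the a-part); b converges to -3. The iterate converges to (-4, -3).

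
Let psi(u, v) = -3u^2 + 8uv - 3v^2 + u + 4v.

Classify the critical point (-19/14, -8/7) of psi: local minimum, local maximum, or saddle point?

The Hessian of psi is constant: H = [[-6, 8], [8, -6]].
det(H) = (-6)·(-6) − 8² = -28.
Since det(H) < 0, H is indefinite and the critical point is a saddle point.

saddle point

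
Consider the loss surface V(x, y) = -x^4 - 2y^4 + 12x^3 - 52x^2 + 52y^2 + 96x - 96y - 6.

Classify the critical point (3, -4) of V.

The mixed partial ∂²V/∂x∂y is 0, so the Hessian at any point is diag(V_xx, V_yy) = diag(4(-3x^2 + 18x - 26), 8(-3y^2 + 13)).
At (3, -4): H = diag(4, -280).
The eigenvalues have opposite signs, so H is indefinite: a saddle point.

saddle point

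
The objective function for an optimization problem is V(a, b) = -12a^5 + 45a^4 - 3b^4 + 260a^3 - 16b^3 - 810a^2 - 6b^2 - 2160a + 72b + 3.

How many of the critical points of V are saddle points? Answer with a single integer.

V separates as a function of a plus a function of b, so ∇V=0 decouples.
∂V/∂a = -60(a - 4)(a - 3)(a + 1)(a + 3) = 0 at a ∈ {-3, -1, 3, 4}; ∂V/∂b = -12(b - 1)(b + 2)(b + 3) = 0 at b ∈ {-3, -2, 1}.
The Hessian is diagonal: diag(V_aa, V_bb). Second derivatives: V_aa(-3)=5040, V_aa(-1)=-2400, V_aa(3)=1440, V_aa(4)=-2100; V_bb(-3)=-48, V_bb(-2)=36, V_bb(1)=-144.
Saddle points occur where the two diagonal entries have opposite signs: (-3, -3), (-3, 1), (-1, -2), (3, -3), (3, 1), (4, -2). Count: 6.

6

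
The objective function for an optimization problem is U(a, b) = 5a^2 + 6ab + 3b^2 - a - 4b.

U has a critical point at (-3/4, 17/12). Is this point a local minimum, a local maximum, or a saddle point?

The Hessian of U is constant: H = [[10, 6], [6, 6]].
det(H) = 10·6 − 6² = 24.
det(H) > 0 and tr(H) = 16 > 0, so H is positive definite and the point is a local minimum.

local minimum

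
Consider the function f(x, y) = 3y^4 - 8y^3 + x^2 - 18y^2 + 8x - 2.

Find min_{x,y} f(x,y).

f(x,y) separates as P(x) + Q(y) − 2, so its minimum is min P + min Q − 2.
P'(x) = 2x + 8 vanishes at x ∈ {-4}; Q'(y) = 12y(y - 3)(y + 1) vanishes at y ∈ {-1, 0, 3}.
Local minima of P (where P''>0): P(-4)=-16. Local minima of Q: Q(-1)=-7, Q(3)=-135.
So the global minimum of f is P(-4) + Q(3) − 2 = -16 − 135 − 2 = -153, attained at (-4, 3).

-153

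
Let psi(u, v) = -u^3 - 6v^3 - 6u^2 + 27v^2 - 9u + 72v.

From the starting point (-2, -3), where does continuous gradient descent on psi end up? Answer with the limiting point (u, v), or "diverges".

(-3, -1)

psi is separable, so gradient descent decouples: u follows -∂psi/∂u, v follows -∂psi/∂v.
∂psi/∂u = -3(u + 1)(u + 3); at u=-2 this is 3, so u decreases.
∂psi/∂v = -18(v - 4)(v + 1); at v=-3 this is -252, so v increases.
u converges to its nearest critical value -3 (a local min of the u-part); v converges to -1. The iterate converges to (-3, -1).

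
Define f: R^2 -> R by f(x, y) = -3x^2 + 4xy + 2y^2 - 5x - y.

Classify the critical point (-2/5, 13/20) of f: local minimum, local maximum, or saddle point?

The Hessian of f is constant: H = [[-6, 4], [4, 4]].
det(H) = (-6)·4 − 4² = -40.
Since det(H) < 0, H is indefinite and the critical point is a saddle point.

saddle point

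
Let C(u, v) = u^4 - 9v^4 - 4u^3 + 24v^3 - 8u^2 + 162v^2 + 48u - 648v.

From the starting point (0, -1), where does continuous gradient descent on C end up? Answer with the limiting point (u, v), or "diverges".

(-2, 2)

C is separable, so gradient descent decouples: u follows -∂C/∂u, v follows -∂C/∂v.
∂C/∂u = 4(u - 3)(u - 2)(u + 2); at u=0 this is 48, so u decreases.
∂C/∂v = -36(v - 3)(v - 2)(v + 3); at v=-1 this is -864, so v increases.
u converges to its nearest critical value -2 (a local min of the u-part); v converges to 2. The iterate converges to (-2, 2).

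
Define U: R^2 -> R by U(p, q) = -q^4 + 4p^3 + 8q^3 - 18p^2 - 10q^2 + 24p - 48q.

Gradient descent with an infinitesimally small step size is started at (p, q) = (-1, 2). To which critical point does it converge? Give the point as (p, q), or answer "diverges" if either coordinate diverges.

diverges

U is separable, so gradient descent decouples: p follows -∂U/∂p, q follows -∂U/∂q.
∂U/∂p = 12(p - 2)(p - 1); at p=-1 this is 72, so p decreases.
∂U/∂q = -4(q - 4)(q - 3)(q + 1); at q=2 this is -24, so q increases.
The p-coordinate has no critical point in that direction and runs off to infinity.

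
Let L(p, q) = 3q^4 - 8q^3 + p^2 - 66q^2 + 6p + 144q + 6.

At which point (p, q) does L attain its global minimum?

L(p,q) separates as A(p) + B(q) + 6, so its minimum is min A + min B + 6.
A'(p) = 2p + 6 vanishes at p ∈ {-3}; B'(q) = 12(q - 4)(q - 1)(q + 3) vanishes at q ∈ {-3, 1, 4}.
Local minima of A (where A''>0): A(-3)=-9. Local minima of B: B(-3)=-567, B(4)=-224.
So the global minimum of L is A(-3) + B(-3) + 6 = -9 − 567 + 6 = -570, attained at (-3, -3).

(-3, -3)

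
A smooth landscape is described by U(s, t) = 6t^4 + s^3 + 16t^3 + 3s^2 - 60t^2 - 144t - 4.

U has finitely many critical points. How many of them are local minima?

U separates as a function of s plus a function of t, so ∇U=0 decouples.
∂U/∂s = 3s(s + 2) = 0 at s ∈ {-2, 0}; ∂U/∂t = 24(t - 2)(t + 1)(t + 3) = 0 at t ∈ {-3, -1, 2}.
The Hessian is diagonal: diag(U_ss, U_tt). Second derivatives: U_ss(-2)=-6, U_ss(0)=6; U_tt(-3)=240, U_tt(-1)=-144, U_tt(2)=360.
Local minima occur where both diagonal entries positive: (0, -3), (0, 2). Count: 2.

2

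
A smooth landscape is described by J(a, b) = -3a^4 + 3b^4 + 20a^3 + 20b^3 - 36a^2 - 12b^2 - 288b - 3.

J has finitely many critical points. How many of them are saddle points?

J separates as a function of a plus a function of b, so ∇J=0 decouples.
∂J/∂a = -12a(a - 3)(a - 2) = 0 at a ∈ {0, 2, 3}; ∂J/∂b = 12(b - 2)(b + 3)(b + 4) = 0 at b ∈ {-4, -3, 2}.
The Hessian is diagonal: diag(J_aa, J_bb). Second derivatives: J_aa(0)=-72, J_aa(2)=24, J_aa(3)=-36; J_bb(-4)=72, J_bb(-3)=-60, J_bb(2)=360.
Saddle points occur where the two diagonal entries have opposite signs: (0, -4), (0, 2), (2, -3), (3, -4), (3, 2). Count: 5.

5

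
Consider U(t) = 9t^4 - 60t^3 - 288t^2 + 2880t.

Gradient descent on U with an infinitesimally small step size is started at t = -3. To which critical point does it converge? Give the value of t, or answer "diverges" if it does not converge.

-4

U'(t) = 36(t - 5)(t - 4)(t + 4), so U'(-3) = 2016.
Gradient descent moves in the -U' direction, i.e. t is decreasing.
The nearest critical point in that direction is t = -4, where U'' = 2592 > 0 (a local minimum). The iterate converges there.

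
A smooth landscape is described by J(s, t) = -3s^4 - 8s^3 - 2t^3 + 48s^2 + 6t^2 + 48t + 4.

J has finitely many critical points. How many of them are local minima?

1

J separates as a function of s plus a function of t, so ∇J=0 decouples.
∂J/∂s = -12s(s - 2)(s + 4) = 0 at s ∈ {-4, 0, 2}; ∂J/∂t = -6(t - 4)(t + 2) = 0 at t ∈ {-2, 4}.
The Hessian is diagonal: diag(J_ss, J_tt). Second derivatives: J_ss(-4)=-288, J_ss(0)=96, J_ss(2)=-144; J_tt(-2)=36, J_tt(4)=-36.
Local minima occur where both diagonal entries positive: (0, -2). Count: 1.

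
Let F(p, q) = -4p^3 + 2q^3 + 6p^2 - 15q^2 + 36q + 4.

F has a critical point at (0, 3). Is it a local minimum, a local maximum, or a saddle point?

The mixed partial ∂²F/∂p∂q is 0, so the Hessian at any point is diag(F_pp, F_qq) = diag(12(-2p + 1), 6(2q - 5)).
At (0, 3): H = diag(12, 6).
Both eigenvalues are positive, so H is positive definite: a local minimum.

local minimum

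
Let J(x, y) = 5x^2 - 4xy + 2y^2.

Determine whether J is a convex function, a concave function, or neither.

J is quadratic, so its Hessian is the constant matrix H = [[10, -4], [-4, 4]].
det(H) = 24, tr(H) = 14.
det(H) > 0 and tr(H) > 0, so H is positive definite everywhere: convex.

convex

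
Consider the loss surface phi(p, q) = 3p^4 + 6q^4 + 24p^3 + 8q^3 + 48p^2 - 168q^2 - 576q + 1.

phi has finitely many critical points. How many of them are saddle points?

phi separates as a function of p plus a function of q, so ∇phi=0 decouples.
∂phi/∂p = 12p(p + 2)(p + 4) = 0 at p ∈ {-4, -2, 0}; ∂phi/∂q = 24(q - 4)(q + 2)(q + 3) = 0 at q ∈ {-3, -2, 4}.
The Hessian is diagonal: diag(phi_pp, phi_qq). Second derivatives: phi_pp(-4)=96, phi_pp(-2)=-48, phi_pp(0)=96; phi_qq(-3)=168, phi_qq(-2)=-144, phi_qq(4)=1008.
Saddle points occur where the two diagonal entries have opposite signs: (-4, -2), (-2, -3), (-2, 4), (0, -2). Count: 4.

4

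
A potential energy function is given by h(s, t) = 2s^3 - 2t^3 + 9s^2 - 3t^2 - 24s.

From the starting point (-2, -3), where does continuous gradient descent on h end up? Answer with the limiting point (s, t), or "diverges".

(1, -1)

h is separable, so gradient descent decouples: s follows -∂h/∂s, t follows -∂h/∂t.
∂h/∂s = 6(s - 1)(s + 4); at s=-2 this is -36, so s increases.
∂h/∂t = -6t(t + 1); at t=-3 this is -36, so t increases.
s converges to its nearest critical value 1 (a local min of the s-part); t converges to -1. The iterate converges to (1, -1).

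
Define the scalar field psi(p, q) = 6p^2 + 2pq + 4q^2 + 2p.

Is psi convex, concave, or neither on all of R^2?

convex

psi is quadratic, so its Hessian is the constant matrix H = [[12, 2], [2, 8]].
det(H) = 92, tr(H) = 20.
det(H) > 0 and tr(H) > 0, so H is positive definite everywhere: convex.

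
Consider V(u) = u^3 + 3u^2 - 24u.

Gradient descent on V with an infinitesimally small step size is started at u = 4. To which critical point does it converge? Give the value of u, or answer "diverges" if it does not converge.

V'(u) = 3(u - 2)(u + 4), so V'(4) = 48.
Gradient descent moves in the -V' direction, i.e. u is decreasing.
The nearest critical point in that direction is u = 2, where V'' = 18 > 0 (a local minimum). The iterate converges there.

2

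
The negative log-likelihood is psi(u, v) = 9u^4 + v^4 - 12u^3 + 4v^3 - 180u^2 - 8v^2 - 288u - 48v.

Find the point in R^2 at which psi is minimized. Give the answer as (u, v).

(4, 2)

psi(u,v) separates as P(u) + Q(v), so its minimum is min P + min Q.
P'(u) = 36(u - 4)(u + 1)(u + 2) vanishes at u ∈ {-2, -1, 4}; Q'(v) = 4(v - 2)(v + 2)(v + 3) vanishes at v ∈ {-3, -2, 2}.
Local minima of P (where P''>0): P(-2)=96, P(4)=-2496. Local minima of Q: Q(-3)=45, Q(2)=-80.
So the global minimum of psi is P(4) + Q(2) = -2496 − 80 = -2576, attained at (4, 2).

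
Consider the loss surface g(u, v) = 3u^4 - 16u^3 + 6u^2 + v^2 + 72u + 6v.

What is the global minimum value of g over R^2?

g(u,v) separates as P(u) + Q(v), so its minimum is min P + min Q.
P'(u) = 12(u - 3)(u - 2)(u + 1) vanishes at u ∈ {-1, 2, 3}; Q'(v) = 2v + 6 vanishes at v ∈ {-3}.
Local minima of P (where P''>0): P(-1)=-47, P(3)=81. Local minima of Q: Q(-3)=-9.
So the global minimum of g is P(-1) + Q(-3) = -47 − 9 = -56, attained at (-1, -3).

-56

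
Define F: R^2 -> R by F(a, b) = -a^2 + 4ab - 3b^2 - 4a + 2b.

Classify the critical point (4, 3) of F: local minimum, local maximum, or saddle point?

saddle point

The Hessian of F is constant: H = [[-2, 4], [4, -6]].
det(H) = (-2)·(-6) − 4² = -4.
Since det(H) < 0, H is indefinite and the critical point is a saddle point.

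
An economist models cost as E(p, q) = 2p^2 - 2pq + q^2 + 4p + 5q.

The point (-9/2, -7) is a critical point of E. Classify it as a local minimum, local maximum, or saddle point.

The Hessian of E is constant: H = [[4, -2], [-2, 2]].
det(H) = 4·2 − (-2)² = 4.
det(H) > 0 and tr(H) = 6 > 0, so H is positive definite and the point is a local minimum.

local minimum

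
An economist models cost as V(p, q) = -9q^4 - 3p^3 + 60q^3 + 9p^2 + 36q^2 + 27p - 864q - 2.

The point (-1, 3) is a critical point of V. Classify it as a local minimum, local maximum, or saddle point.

The mixed partial ∂²V/∂p∂q is 0, so the Hessian at any point is diag(V_pp, V_qq) = diag(18(-p + 1), 36(-3q^2 + 10q + 2)).
At (-1, 3): H = diag(36, 180).
Both eigenvalues are positive, so H is positive definite: a local minimum.

local minimum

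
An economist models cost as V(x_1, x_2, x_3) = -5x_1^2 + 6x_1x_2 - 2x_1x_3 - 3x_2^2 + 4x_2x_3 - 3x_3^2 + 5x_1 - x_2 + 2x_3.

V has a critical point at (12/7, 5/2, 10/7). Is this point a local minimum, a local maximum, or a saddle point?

local maximum

The Hessian is constant: H = [[-10, 6, -2], [6, -6, 4], [-2, 4, -6]].
Leading principal minors: Δ₁ = -10, Δ₂ = 24, Δ₃ = -56.
The minors alternate sign starting negative (−, +, −), so H is negative definite: a local maximum.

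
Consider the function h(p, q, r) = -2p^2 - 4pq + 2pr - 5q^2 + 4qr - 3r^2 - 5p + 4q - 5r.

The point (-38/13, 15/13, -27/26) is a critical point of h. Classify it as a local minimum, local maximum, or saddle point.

local maximum

The Hessian is constant: H = [[-4, -4, 2], [-4, -10, 4], [2, 4, -6]].
Leading principal minors: Δ₁ = -4, Δ₂ = 24, Δ₃ = -104.
The minors alternate sign starting negative (−, +, −), so H is negative definite: a local maximum.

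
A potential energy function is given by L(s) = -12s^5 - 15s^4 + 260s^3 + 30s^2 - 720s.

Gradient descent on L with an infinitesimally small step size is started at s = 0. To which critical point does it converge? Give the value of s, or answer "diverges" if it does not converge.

L'(s) = -60(s - 3)(s - 1)(s + 1)(s + 4), so L'(0) = -720.
Gradient descent moves in the -L' direction, i.e. s is increasing.
The nearest critical point in that direction is s = 1, where L'' = 1200 > 0 (a local minimum). The iterate converges there.

1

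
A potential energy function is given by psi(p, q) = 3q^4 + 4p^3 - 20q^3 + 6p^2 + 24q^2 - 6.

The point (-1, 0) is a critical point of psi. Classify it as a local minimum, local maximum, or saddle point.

The mixed partial ∂²psi/∂p∂q is 0, so the Hessian at any point is diag(psi_pp, psi_qq) = diag(12(2p + 1), 12(3q^2 - 10q + 4)).
At (-1, 0): H = diag(-12, 48).
The eigenvalues have opposite signs, so H is indefinite: a saddle point.

saddle point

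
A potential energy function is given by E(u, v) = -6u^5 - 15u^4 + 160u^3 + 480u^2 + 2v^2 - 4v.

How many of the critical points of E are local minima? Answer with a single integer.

2

E separates as a function of u plus a function of v, so ∇E=0 decouples.
∂E/∂u = -30u(u - 4)(u + 2)(u + 4) = 0 at u ∈ {-4, -2, 0, 4}; ∂E/∂v = 4(v - 1) = 0 at v ∈ {1}.
The Hessian is diagonal: diag(E_uu, E_vv). Second derivatives: E_uu(-4)=1920, E_uu(-2)=-720, E_uu(0)=960, E_uu(4)=-5760; E_vv(1)=4.
Local minima occur where both diagonal entries positive: (-4, 1), (0, 1). Count: 2.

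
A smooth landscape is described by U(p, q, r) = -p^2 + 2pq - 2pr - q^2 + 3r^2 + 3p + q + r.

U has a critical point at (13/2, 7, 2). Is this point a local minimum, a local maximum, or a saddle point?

The Hessian is constant: H = [[-2, 2, -2], [2, -2, 0], [-2, 0, 6]].
Leading principal minors: Δ₁ = -2, Δ₂ = 0, Δ₃ = 8.
The minors fit neither the all-positive nor the alternating-sign pattern, so H is indefinite: a saddle point.

saddle point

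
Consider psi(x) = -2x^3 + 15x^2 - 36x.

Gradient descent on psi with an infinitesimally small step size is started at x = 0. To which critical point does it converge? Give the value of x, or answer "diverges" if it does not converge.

psi'(x) = -6(x - 3)(x - 2), so psi'(0) = -36.
Gradient descent moves in the -psi' direction, i.e. x is increasing.
The nearest critical point in that direction is x = 2, where psi'' = 6 > 0 (a local minimum). The iterate converges there.

2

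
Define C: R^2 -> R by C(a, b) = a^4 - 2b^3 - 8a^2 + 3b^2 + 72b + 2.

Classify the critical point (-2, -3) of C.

local minimum

The mixed partial ∂²C/∂a∂b is 0, so the Hessian at any point is diag(C_aa, C_bb) = diag(4(3a^2 - 4), 6(-2b + 1)).
At (-2, -3): H = diag(32, 42).
Both eigenvalues are positive, so H is positive definite: a local minimum.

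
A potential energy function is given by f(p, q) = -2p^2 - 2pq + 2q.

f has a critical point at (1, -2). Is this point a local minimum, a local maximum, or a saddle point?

saddle point

The Hessian of f is constant: H = [[-4, -2], [-2, 0]].
det(H) = (-4)·0 − (-2)² = -4.
Since det(H) < 0, H is indefinite and the critical point is a saddle point.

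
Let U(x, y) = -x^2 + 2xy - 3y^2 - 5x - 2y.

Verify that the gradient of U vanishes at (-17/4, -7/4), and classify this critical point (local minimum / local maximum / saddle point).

local maximum

∇U = (-2x + 2y - 5, 2x - 6y - 2); substituting (-17/4, -7/4) gives ∇U = (0, 0), so (-17/4, -7/4) is indeed a critical point.
The Hessian of U is constant: H = [[-2, 2], [2, -6]].
det(H) = (-2)·(-6) − 2² = 8.
det(H) > 0 and tr(H) = -8 < 0, so H is negative definite and the point is a local maximum.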